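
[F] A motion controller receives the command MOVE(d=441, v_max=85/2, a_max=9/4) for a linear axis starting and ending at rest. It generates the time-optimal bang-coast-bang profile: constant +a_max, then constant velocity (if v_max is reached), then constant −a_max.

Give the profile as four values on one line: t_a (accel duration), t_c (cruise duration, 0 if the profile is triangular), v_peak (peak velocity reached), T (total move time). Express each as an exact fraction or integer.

t_a=14 t_c=0 v_peak=63/2 T=28

vₘ²/aₘ = (85/2)²/(9/4) = 7225/9
441 < 7225/9 ⇒ no cruise
v_peak = √(441·9/4) = √(3969/4) = 63/2
t_a = (63/2)/(9/4) = 14; t_c = 0
T = 2·14 = 28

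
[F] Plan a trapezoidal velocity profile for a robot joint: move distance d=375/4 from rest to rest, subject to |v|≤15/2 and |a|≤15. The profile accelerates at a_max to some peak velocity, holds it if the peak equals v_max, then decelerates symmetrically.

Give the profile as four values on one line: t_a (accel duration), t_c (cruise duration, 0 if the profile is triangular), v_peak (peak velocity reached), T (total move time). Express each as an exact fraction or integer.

v_max²/a_max = (15/2)²/15 = 15/4
375/4 ≥ 15/4 → trapezoidal
t_a = (15/2)/15 = 1/2; v_peak = 15/2
d_cruise = 375/4 − 15/4 = 90; t_c = 90/(15/2) = 12
T = 2·1/2 + 12 = 13

t_a=1/2 t_c=12 v_peak=15/2 T=13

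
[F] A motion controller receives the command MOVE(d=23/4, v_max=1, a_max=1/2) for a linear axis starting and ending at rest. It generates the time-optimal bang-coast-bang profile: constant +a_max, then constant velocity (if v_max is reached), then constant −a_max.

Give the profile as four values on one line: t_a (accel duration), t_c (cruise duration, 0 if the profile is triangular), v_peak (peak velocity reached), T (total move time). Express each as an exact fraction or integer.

vₘ²/aₘ = 1²/(1/2) = 2
23/4 ≥ 2 → trapezoidal
t_a = 1/(1/2) = 2; v_peak = 1
d_cruise = 23/4 − 2 = 15/4; t_c = (15/4)/1 = 15/4
T = 2·2 + 15/4 = 31/4

t_a=2 t_c=15/4 v_peak=1 T=31/4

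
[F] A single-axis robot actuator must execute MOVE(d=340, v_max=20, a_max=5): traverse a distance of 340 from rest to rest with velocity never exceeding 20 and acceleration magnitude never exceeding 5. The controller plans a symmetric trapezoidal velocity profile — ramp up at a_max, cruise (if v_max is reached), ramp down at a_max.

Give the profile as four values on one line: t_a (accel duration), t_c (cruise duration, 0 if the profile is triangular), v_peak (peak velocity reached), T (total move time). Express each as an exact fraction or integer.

t_a=4 t_c=13 v_peak=20 T=21

v_max²/a_max = 20²/5 = 80
340 ≥ 80 ⇒ cruise phase
t_a = 20/5 = 4; v_peak = 20
d_cruise = 340 − 80 = 260; t_c = 260/20 = 13
T = 2·4 + 13 = 21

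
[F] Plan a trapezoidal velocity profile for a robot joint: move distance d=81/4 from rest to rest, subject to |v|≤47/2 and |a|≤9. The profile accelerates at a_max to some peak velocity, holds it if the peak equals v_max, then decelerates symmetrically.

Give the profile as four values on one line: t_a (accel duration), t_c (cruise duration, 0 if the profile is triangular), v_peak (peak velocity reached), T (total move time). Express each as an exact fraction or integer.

t_a=3/2 t_c=0 v_peak=27/2 T=3

(v_max)²/a_max = (47/2)²/9 = 2209/36
81/4 < 2209/36 → triangular
v_peak = √(81/4·9) = √(729/4) = 27/2
t_a = (27/2)/9 = 3/2; t_c = 0
T = 2·3/2 = 3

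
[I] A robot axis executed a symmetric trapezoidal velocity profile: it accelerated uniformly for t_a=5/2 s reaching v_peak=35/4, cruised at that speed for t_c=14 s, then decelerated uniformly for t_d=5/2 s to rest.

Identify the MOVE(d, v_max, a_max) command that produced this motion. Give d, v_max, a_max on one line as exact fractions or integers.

a_max = (35/4)/(5/2) = 7/2
d_a = ½·35/4·5/2 = 175/16; d_c = 35/4·14 = 245/2
d = 2·175/16 + 245/2 = 1155/8
t_c = 14 > 0 so v_max = 35/4

d=1155/8 v_max=35/4 a_max=7/2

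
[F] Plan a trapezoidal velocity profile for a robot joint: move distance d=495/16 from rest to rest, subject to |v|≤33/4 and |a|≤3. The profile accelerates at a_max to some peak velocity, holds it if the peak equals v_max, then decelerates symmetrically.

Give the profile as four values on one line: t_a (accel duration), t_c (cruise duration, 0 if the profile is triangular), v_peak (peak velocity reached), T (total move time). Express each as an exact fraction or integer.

t_a=11/4 t_c=1 v_peak=33/4 T=13/2

(v_max)²/a_max = (33/4)²/3 = 363/16
495/16 ≥ 363/16 → trapezoidal
t_a = (33/4)/3 = 11/4; v_peak = 33/4
d_cruise = 495/16 − 363/16 = 33/4; t_c = (33/4)/(33/4) = 1
T = 2·11/4 + 1 = 13/2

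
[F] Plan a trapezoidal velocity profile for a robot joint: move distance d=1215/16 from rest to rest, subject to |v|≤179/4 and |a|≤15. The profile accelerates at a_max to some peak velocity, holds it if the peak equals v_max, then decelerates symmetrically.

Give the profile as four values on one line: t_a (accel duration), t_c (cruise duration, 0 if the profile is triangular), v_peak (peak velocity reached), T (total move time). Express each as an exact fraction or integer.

vₘ²/aₘ = (179/4)²/15 = 32041/240
1215/16 < 32041/240 so t_c = 0
v_peak = √(1215/16·15) = √(18225/16) = 135/4
t_a = (135/4)/15 = 9/4; t_c = 0
T = 2·9/4 = 9/2

t_a=9/4 t_c=0 v_peak=135/4 T=9/2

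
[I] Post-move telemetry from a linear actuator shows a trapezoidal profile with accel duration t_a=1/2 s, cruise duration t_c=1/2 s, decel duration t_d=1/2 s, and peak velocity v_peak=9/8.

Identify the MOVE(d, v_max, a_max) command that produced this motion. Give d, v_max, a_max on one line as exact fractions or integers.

d=9/8 v_max=9/8 a_max=9/4

a_max = (9/8)/(1/2) = 9/4
d_a = ½·9/8·1/2 = 9/32; d_c = 9/8·1/2 = 9/16
d = 2·9/32 + 9/16 = 9/8
t_c = 1/2 > 0 so v_max = 9/8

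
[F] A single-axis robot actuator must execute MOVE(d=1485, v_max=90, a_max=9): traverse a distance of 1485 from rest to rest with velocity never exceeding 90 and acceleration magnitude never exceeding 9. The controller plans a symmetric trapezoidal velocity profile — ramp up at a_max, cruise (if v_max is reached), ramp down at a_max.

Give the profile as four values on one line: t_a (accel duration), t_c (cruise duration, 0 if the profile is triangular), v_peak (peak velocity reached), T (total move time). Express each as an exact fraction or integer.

t_a=10 t_c=13/2 v_peak=90 T=53/2

(v_max)²/a_max = 90²/9 = 900
1485 ≥ 900 → trapezoidal
t_a = 90/9 = 10; v_peak = 90
d_cruise = 1485 − 900 = 585; t_c = 585/90 = 13/2
T = 2·10 + 13/2 = 53/2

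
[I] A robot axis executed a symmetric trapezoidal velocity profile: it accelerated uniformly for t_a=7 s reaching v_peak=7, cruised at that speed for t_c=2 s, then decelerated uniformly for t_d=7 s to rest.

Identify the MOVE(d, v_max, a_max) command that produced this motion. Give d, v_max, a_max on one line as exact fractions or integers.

a_max = 7/7 = 1
d_a = ½·7·7 = 49/2; d_c = 7·2 = 14
d = 2·49/2 + 14 = 63
t_c = 2 > 0 ⇒ limit active, v_max = 7

d=63 v_max=7 a_max=1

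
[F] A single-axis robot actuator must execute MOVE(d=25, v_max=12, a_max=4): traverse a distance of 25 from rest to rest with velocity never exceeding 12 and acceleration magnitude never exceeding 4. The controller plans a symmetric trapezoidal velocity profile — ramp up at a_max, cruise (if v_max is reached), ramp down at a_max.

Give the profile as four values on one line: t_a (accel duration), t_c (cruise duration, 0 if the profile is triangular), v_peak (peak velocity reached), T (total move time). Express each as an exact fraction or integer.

(v_max)²/a_max = 12²/4 = 36
25 < 36 → triangular
v_peak = √(25·4) = √100 = 10
t_a = 10/4 = 5/2; t_c = 0
T = 2·5/2 = 5

t_a=5/2 t_c=0 v_peak=10 T=5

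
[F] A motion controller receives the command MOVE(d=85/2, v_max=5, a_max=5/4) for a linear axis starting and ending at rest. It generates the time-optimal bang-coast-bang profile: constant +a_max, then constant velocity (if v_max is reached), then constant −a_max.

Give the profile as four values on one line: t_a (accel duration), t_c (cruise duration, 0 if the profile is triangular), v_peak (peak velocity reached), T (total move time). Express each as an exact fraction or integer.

t_a=4 t_c=9/2 v_peak=5 T=25/2

(v_max)²/a_max = 5²/(5/4) = 20
85/2 ≥ 20 → trapezoidal
t_a = 5/(5/4) = 4; v_peak = 5
d_cruise = 85/2 − 20 = 45/2; t_c = (45/2)/5 = 9/2
T = 2·4 + 9/2 = 25/2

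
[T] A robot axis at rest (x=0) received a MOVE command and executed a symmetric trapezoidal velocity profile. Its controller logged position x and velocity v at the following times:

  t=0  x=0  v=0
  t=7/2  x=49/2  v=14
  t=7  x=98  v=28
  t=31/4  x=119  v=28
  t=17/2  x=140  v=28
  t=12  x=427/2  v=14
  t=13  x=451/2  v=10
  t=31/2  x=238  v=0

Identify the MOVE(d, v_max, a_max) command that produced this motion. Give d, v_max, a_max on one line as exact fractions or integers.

d=238 v_max=28 a_max=4

final state: t=31/2, x=238, v=0 → d = 238
a_max = (14−0)/(7/2−0) = 4
max v = 28 over t∈[7,17/2] → v_max = 28
check: 28·(7+3/2) = 238 ✓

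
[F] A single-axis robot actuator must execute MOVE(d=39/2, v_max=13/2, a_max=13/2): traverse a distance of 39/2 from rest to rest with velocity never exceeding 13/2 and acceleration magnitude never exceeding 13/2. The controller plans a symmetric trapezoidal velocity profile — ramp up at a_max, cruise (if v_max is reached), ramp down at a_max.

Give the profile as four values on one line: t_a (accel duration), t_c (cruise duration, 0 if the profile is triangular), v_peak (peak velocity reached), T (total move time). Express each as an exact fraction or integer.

vₘ²/aₘ = (13/2)²/(13/2) = 13/2
39/2 ≥ 13/2 ⇒ cruise phase
t_a = (13/2)/(13/2) = 1; v_peak = 13/2
d_cruise = 39/2 − 13/2 = 13; t_c = 13/(13/2) = 2
T = 2·1 + 2 = 4

t_a=1 t_c=2 v_peak=13/2 T=4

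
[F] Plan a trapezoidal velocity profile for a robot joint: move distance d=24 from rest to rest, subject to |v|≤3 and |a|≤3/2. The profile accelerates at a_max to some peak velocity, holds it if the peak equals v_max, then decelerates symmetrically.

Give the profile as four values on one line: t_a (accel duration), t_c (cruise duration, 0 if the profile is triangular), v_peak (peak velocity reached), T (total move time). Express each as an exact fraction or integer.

t_a=2 t_c=6 v_peak=3 T=10

vₘ²/aₘ = 3²/(3/2) = 6
24 ≥ 6 → trapezoidal
t_a = 3/(3/2) = 2; v_peak = 3
d_cruise = 24 − 6 = 18; t_c = 18/3 = 6
T = 2·2 + 6 = 10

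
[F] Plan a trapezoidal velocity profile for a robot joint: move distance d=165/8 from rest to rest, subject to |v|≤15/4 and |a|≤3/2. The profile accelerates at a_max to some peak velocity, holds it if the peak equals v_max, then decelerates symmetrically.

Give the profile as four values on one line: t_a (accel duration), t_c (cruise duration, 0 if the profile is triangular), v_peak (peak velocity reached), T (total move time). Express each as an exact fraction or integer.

vₘ²/aₘ = (15/4)²/(3/2) = 75/8
165/8 ≥ 75/8 ⇒ cruise phase
t_a = (15/4)/(3/2) = 5/2; v_peak = 15/4
d_cruise = 165/8 − 75/8 = 45/4; t_c = (45/4)/(15/4) = 3
T = 2·5/2 + 3 = 8

t_a=5/2 t_c=3 v_peak=15/4 T=8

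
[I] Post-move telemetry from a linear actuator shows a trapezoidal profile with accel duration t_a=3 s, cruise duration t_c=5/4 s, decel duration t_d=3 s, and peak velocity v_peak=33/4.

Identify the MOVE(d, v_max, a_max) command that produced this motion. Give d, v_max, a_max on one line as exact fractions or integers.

d=561/16 v_max=33/4 a_max=11/4

a_max = (33/4)/3 = 11/4
d_a = ½·33/4·3 = 99/8; d_c = 33/4·5/4 = 165/16
d = 2·99/8 + 165/16 = 561/16
t_c = 5/4 > 0 ⇒ limit active, v_max = 33/4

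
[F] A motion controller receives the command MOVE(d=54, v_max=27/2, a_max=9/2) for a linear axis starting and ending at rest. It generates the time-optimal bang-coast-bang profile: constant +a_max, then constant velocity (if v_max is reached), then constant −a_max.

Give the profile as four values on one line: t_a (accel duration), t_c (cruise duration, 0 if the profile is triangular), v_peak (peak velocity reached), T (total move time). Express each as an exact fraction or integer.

t_a=3 t_c=1 v_peak=27/2 T=7

v_max²/a_max = (27/2)²/(9/2) = 81/2
54 ≥ 81/2 so v_max reached
t_a = (27/2)/(9/2) = 3; v_peak = 27/2
d_cruise = 54 − 81/2 = 27/2; t_c = (27/2)/(27/2) = 1
T = 2·3 + 1 = 7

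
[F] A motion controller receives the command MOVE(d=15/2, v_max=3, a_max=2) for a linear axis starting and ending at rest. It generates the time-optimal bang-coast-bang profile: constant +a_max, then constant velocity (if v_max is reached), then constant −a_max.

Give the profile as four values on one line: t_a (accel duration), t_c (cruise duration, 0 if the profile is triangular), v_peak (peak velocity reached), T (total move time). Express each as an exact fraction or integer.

t_a=3/2 t_c=1 v_peak=3 T=4

v_max²/a_max = 3²/2 = 9/2
15/2 ≥ 9/2 so v_max reached
t_a = 3/2; v_peak = 3
d_cruise = 15/2 − 9/2 = 3; t_c = 3/3 = 1
T = 2·3/2 + 1 = 4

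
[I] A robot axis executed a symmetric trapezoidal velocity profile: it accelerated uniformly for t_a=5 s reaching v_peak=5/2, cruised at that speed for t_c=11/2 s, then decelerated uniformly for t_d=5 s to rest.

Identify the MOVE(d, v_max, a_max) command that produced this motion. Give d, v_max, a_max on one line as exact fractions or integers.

d=105/4 v_max=5/2 a_max=1/2

a_max = (5/2)/5 = 1/2
d_a = ½·5/2·5 = 25/4; d_c = 5/2·11/2 = 55/4
d = 2·25/4 + 55/4 = 105/4
t_c = 11/2 > 0 so v_max = 5/2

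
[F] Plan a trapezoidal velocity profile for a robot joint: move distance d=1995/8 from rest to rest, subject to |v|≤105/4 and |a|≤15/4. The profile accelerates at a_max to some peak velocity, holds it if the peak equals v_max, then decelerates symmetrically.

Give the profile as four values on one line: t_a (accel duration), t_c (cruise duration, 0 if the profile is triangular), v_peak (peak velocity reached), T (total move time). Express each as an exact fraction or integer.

t_a=7 t_c=5/2 v_peak=105/4 T=33/2

vₘ²/aₘ = (105/4)²/(15/4) = 735/4
1995/8 ≥ 735/4 so v_max reached
t_a = (105/4)/(15/4) = 7; v_peak = 105/4
d_cruise = 1995/8 − 735/4 = 525/8; t_c = (525/8)/(105/4) = 5/2
T = 2·7 + 5/2 = 33/2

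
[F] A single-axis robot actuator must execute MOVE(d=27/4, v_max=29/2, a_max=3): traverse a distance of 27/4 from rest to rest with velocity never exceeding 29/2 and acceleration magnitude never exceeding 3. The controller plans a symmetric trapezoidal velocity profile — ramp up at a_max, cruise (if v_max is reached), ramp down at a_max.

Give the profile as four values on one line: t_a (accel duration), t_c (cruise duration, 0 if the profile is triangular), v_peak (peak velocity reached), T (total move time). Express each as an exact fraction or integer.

t_a=3/2 t_c=0 v_peak=9/2 T=3

(v_max)²/a_max = (29/2)²/3 = 841/12
27/4 < 841/12 ⇒ no cruise
v_peak = √(27/4·3) = √(81/4) = 9/2
t_a = (9/2)/3 = 3/2; t_c = 0
T = 2·3/2 = 3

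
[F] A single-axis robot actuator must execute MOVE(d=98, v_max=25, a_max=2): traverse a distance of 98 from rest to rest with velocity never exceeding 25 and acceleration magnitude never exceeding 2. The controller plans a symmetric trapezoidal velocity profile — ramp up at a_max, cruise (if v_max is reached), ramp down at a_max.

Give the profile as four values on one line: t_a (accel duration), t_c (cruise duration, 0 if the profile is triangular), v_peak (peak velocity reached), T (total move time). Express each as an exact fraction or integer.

(v_max)²/a_max = 25²/2 = 625/2
98 < 625/2 → triangular
v_peak = √(98·2) = √196 = 14
t_a = 14/2 = 7; t_c = 0
T = 2·7 = 14

t_a=7 t_c=0 v_peak=14 T=14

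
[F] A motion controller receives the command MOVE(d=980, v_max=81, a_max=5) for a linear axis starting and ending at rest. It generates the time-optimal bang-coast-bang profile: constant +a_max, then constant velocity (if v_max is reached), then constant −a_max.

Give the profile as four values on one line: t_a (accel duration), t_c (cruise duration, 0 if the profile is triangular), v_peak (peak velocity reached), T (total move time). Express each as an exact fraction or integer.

v_max²/a_max = 81²/5 = 6561/5
980 < 6561/5 so t_c = 0
v_peak = √(980·5) = √4900 = 70
t_a = 70/5 = 14; t_c = 0
T = 2·14 = 28

t_a=14 t_c=0 v_peak=70 T=28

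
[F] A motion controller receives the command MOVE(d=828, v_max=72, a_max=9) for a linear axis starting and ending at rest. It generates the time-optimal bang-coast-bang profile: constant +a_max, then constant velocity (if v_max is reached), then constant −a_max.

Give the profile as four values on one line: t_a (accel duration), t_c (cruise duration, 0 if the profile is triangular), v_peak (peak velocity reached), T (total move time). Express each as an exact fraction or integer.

t_a=8 t_c=7/2 v_peak=72 T=39/2

(v_max)²/a_max = 72²/9 = 576
828 ≥ 576 → trapezoidal
t_a = 72/9 = 8; v_peak = 72
d_cruise = 828 − 576 = 252; t_c = 252/72 = 7/2
T = 2·8 + 7/2 = 39/2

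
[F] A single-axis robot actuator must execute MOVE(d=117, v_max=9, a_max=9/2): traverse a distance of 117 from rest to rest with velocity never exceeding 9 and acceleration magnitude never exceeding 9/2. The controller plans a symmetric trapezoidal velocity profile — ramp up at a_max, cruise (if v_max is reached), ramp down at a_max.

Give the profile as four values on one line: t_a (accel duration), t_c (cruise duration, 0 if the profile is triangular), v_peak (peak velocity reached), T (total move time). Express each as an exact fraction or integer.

vₘ²/aₘ = 9²/(9/2) = 18
117 ≥ 18 ⇒ cruise phase
t_a = 9/(9/2) = 2; v_peak = 9
d_cruise = 117 − 18 = 99; t_c = 99/9 = 11
T = 2·2 + 11 = 15

t_a=2 t_c=11 v_peak=9 T=15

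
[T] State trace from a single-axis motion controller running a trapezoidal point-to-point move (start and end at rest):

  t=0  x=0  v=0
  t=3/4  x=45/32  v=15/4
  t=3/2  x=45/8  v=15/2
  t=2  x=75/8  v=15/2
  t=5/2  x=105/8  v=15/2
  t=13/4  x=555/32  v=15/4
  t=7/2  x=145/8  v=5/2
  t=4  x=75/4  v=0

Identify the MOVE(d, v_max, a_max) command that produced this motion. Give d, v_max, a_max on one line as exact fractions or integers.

d=75/4 v_max=15/2 a_max=5

final state: t=4, x=75/4, v=0 → d = 75/4
a_max = (15/4−0)/(3/4−0) = 5
max v = 15/2 over t∈[3/2,5/2] → v_max = 15/2
check: 15/2·(3/2+1) = 75/4 ✓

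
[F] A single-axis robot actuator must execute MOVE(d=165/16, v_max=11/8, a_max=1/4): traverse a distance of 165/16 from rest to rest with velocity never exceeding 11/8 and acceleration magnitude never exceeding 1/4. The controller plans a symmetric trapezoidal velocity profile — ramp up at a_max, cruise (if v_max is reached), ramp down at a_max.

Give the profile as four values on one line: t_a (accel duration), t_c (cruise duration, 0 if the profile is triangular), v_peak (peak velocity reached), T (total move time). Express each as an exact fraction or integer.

vₘ²/aₘ = (11/8)²/(1/4) = 121/16
165/16 ≥ 121/16 so v_max reached
t_a = (11/8)/(1/4) = 11/2; v_peak = 11/8
d_cruise = 165/16 − 121/16 = 11/4; t_c = (11/4)/(11/8) = 2
T = 2·11/2 + 2 = 13

t_a=11/2 t_c=2 v_peak=11/8 T=13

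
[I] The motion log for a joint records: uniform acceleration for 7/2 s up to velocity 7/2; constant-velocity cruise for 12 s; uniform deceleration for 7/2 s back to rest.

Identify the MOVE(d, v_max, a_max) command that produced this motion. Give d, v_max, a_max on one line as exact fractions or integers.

a_max = (7/2)/(7/2) = 1
d_a = ½·7/2·7/2 = 49/8; d_c = 7/2·12 = 42
d = 2·49/8 + 42 = 217/4
t_c = 12 > 0 → v_max = v_peak = 7/2

d=217/4 v_max=7/2 a_max=1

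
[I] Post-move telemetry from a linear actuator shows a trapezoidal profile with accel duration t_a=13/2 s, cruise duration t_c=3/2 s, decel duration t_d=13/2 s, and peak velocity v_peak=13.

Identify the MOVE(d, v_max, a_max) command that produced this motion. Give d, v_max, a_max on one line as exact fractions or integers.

d=104 v_max=13 a_max=2

a_max = 13/(13/2) = 2
d_a = ½·13·13/2 = 169/4; d_c = 13·3/2 = 39/2
d = 2·169/4 + 39/2 = 104
t_c = 3/2 > 0 → v_max = v_peak = 13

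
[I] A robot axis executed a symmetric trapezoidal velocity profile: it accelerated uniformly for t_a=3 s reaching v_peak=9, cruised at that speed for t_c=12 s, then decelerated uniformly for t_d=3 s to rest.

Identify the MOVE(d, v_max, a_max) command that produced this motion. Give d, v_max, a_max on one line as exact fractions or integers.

d=135 v_max=9 a_max=3

a_max = 9/3 = 3
d_a = ½·9·3 = 27/2; d_c = 9·12 = 108
d = 2·27/2 + 108 = 135
t_c = 12 > 0 ⇒ limit active, v_max = 9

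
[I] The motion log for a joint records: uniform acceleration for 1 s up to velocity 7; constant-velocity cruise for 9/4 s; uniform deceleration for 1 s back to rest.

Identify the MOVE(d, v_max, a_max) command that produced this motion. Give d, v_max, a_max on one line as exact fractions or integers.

d=91/4 v_max=7 a_max=7

a_max = 7/1 = 7
d_a = ½·7·1 = 7/2; d_c = 7·9/4 = 63/4
d = 2·7/2 + 63/4 = 91/4
t_c = 9/4 > 0 ⇒ limit active, v_max = 7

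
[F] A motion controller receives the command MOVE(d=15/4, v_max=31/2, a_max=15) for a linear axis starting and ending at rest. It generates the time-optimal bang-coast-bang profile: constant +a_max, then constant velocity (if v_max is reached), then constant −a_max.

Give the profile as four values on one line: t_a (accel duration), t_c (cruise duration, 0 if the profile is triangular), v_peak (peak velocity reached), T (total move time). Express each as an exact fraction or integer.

t_a=1/2 t_c=0 v_peak=15/2 T=1

v_max²/a_max = (31/2)²/15 = 961/60
15/4 < 961/60 so t_c = 0
v_peak = √(15/4·15) = √(225/4) = 15/2
t_a = (15/2)/15 = 1/2; t_c = 0
T = 2·1/2 = 1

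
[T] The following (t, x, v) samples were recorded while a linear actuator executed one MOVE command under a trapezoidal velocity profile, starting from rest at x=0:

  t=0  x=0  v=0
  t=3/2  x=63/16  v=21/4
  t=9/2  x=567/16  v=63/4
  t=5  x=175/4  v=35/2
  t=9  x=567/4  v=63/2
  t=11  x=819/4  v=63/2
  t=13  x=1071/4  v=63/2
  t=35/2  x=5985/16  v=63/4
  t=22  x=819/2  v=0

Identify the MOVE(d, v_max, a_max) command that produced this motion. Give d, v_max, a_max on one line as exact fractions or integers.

d=819/2 v_max=63/2 a_max=7/2

final state: t=22, x=819/2, v=0 → d = 819/2
a_max = (21/4−0)/(3/2−0) = 7/2
max v = 63/2 over t∈[9,13] → v_max = 63/2
check: 63/2·(9+4) = 819/2 ✓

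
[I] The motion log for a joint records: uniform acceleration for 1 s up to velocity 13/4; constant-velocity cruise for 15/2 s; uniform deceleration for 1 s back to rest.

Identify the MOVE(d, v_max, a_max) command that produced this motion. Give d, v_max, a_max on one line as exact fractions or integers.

a_max = (13/4)/1 = 13/4
d_a = ½·13/4·1 = 13/8; d_c = 13/4·15/2 = 195/8
d = 2·13/8 + 195/8 = 221/8
t_c = 15/2 > 0 → v_max = v_peak = 13/4

d=221/8 v_max=13/4 a_max=13/4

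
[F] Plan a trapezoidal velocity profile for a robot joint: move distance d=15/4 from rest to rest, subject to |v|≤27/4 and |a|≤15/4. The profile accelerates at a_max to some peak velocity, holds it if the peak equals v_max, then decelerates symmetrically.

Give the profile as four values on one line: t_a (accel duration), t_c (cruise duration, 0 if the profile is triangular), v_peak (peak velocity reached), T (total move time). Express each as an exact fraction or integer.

v_max²/a_max = (27/4)²/(15/4) = 243/20
15/4 < 243/20 ⇒ no cruise
v_peak = √(15/4·15/4) = √(225/16) = 15/4
t_a = (15/4)/(15/4) = 1; t_c = 0
T = 2·1 = 2

t_a=1 t_c=0 v_peak=15/4 T=2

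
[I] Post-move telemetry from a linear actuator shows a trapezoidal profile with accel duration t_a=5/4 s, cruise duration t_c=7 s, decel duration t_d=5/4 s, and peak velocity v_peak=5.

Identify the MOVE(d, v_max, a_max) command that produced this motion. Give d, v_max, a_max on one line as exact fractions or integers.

d=165/4 v_max=5 a_max=4

a_max = 5/(5/4) = 4
d_a = ½·5·5/4 = 25/8; d_c = 5·7 = 35
d = 2·25/8 + 35 = 165/4
t_c = 7 > 0 ⇒ limit active, v_max = 5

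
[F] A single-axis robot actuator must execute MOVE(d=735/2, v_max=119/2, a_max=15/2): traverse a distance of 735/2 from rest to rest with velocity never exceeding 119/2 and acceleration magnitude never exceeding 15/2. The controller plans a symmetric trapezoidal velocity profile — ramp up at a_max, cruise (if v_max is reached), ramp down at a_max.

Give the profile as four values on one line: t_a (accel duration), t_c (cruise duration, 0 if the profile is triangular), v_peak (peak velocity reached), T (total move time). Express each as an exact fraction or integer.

t_a=7 t_c=0 v_peak=105/2 T=14

(v_max)²/a_max = (119/2)²/(15/2) = 14161/30
735/2 < 14161/30 ⇒ no cruise
v_peak = √(735/2·15/2) = √(11025/4) = 105/2
t_a = (105/2)/(15/2) = 7; t_c = 0
T = 2·7 = 14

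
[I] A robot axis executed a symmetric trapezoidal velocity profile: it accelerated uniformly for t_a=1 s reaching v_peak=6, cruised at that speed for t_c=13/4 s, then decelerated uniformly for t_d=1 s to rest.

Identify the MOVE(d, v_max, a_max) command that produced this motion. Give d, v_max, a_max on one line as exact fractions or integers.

a_max = 6/1 = 6
d_a = ½·6·1 = 3; d_c = 6·13/4 = 39/2
d = 2·3 + 39/2 = 51/2
t_c = 13/4 > 0 → v_max = v_peak = 6

d=51/2 v_max=6 a_max=6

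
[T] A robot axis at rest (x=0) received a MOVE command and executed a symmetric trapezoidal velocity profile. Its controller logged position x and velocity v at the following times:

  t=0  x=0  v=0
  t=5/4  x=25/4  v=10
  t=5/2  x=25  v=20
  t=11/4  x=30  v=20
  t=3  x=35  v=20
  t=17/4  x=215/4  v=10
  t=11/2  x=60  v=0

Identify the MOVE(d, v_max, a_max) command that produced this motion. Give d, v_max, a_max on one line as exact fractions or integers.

d=60 v_max=20 a_max=8

final state: t=11/2, x=60, v=0 → d = 60
a_max = (10−0)/(5/4−0) = 8
max v = 20 over t∈[5/2,3] → v_max = 20
check: 20·(5/2+1/2) = 60 ✓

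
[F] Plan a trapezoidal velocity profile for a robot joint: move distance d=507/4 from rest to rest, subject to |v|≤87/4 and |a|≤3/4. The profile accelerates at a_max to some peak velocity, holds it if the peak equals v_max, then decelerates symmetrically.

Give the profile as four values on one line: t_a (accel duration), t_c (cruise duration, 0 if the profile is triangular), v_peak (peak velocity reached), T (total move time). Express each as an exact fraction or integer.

v_max²/a_max = (87/4)²/(3/4) = 2523/4
507/4 < 2523/4 ⇒ no cruise
v_peak = √(507/4·3/4) = √(1521/16) = 39/4
t_a = (39/4)/(3/4) = 13; t_c = 0
T = 2·13 = 26

t_a=13 t_c=0 v_peak=39/4 T=26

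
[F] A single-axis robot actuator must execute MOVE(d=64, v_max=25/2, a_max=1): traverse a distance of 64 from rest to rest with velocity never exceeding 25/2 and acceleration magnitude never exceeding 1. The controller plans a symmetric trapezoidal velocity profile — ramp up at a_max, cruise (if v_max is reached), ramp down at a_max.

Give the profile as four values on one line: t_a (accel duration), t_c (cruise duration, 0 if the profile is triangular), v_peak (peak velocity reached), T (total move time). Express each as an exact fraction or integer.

v_max²/a_max = (25/2)²/1 = 625/4
64 < 625/4 → triangular
v_peak = √(64·1) = √64 = 8
t_a = 8/1 = 8; t_c = 0
T = 2·8 = 16

t_a=8 t_c=0 v_peak=8 T=16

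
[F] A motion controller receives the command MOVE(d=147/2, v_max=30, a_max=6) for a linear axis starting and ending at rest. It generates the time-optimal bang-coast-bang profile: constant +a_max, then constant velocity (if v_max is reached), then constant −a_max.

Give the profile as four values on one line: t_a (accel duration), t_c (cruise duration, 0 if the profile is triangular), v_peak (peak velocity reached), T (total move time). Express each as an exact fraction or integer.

t_a=7/2 t_c=0 v_peak=21 T=7

v_max²/a_max = 30²/6 = 150
147/2 < 150 ⇒ no cruise
v_peak = √(147/2·6) = √441 = 21
t_a = 21/6 = 7/2; t_c = 0
T = 2·7/2 = 7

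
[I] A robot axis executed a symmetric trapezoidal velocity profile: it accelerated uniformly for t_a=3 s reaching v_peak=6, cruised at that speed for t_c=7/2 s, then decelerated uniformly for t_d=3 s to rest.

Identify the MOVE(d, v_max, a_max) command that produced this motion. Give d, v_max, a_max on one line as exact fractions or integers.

a_max = 6/3 = 2
d_a = ½·6·3 = 9; d_c = 6·7/2 = 21
d = 2·9 + 21 = 39
t_c = 7/2 > 0 ⇒ limit active, v_max = 6

d=39 v_max=6 a_max=2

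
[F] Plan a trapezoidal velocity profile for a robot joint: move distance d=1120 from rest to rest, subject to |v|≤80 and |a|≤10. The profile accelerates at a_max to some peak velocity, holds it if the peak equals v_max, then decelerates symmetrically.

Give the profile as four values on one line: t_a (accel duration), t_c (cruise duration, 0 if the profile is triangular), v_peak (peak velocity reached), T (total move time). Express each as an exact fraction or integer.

t_a=8 t_c=6 v_peak=80 T=22

(v_max)²/a_max = 80²/10 = 640
1120 ≥ 640 so v_max reached
t_a = 80/10 = 8; v_peak = 80
d_cruise = 1120 − 640 = 480; t_c = 480/80 = 6
T = 2·8 + 6 = 22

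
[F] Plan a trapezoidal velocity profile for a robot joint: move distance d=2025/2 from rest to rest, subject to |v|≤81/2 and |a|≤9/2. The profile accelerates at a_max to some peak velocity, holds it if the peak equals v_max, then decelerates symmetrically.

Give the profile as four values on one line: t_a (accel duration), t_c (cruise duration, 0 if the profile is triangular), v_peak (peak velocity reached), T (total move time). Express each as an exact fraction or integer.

v_max²/a_max = (81/2)²/(9/2) = 729/2
2025/2 ≥ 729/2 → trapezoidal
t_a = (81/2)/(9/2) = 9; v_peak = 81/2
d_cruise = 2025/2 − 729/2 = 648; t_c = 648/(81/2) = 16
T = 2·9 + 16 = 34

t_a=9 t_c=16 v_peak=81/2 T=34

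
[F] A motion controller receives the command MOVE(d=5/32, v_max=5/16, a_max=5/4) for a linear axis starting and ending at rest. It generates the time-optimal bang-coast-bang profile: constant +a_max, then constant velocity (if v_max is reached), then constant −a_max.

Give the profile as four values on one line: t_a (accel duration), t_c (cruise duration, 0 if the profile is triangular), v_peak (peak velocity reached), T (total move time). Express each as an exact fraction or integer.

vₘ²/aₘ = (5/16)²/(5/4) = 5/64
5/32 ≥ 5/64 ⇒ cruise phase
t_a = (5/16)/(5/4) = 1/4; v_peak = 5/16
d_cruise = 5/32 − 5/64 = 5/64; t_c = (5/64)/(5/16) = 1/4
T = 2·1/4 + 1/4 = 3/4

t_a=1/4 t_c=1/4 v_peak=5/16 T=3/4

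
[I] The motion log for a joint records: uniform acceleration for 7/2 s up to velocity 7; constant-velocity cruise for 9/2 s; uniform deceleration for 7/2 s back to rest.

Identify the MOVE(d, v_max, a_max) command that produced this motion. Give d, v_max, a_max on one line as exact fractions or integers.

a_max = 7/(7/2) = 2
d_a = ½·7·7/2 = 49/4; d_c = 7·9/2 = 63/2
d = 2·49/4 + 63/2 = 56
t_c = 9/2 > 0 so v_max = 7

d=56 v_max=7 a_max=2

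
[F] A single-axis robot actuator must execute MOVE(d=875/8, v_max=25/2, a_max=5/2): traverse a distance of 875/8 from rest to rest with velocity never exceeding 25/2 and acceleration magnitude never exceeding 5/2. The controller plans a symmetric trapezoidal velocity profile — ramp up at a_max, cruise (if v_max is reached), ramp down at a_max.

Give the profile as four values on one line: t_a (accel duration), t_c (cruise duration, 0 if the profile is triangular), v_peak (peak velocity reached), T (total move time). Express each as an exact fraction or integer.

t_a=5 t_c=15/4 v_peak=25/2 T=55/4

(v_max)²/a_max = (25/2)²/(5/2) = 125/2
875/8 ≥ 125/2 → trapezoidal
t_a = (25/2)/(5/2) = 5; v_peak = 25/2
d_cruise = 875/8 − 125/2 = 375/8; t_c = (375/8)/(25/2) = 15/4
T = 2·5 + 15/4 = 55/4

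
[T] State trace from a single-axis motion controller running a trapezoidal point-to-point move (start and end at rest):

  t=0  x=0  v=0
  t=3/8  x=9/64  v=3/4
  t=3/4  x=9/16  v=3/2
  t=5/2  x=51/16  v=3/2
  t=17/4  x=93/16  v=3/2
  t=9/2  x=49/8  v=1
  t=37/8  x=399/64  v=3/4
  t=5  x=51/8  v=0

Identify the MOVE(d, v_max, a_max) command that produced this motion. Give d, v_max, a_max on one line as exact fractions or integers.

d=51/8 v_max=3/2 a_max=2

final state: t=5, x=51/8, v=0 → d = 51/8
a_max = (3/4−0)/(3/8−0) = 2
max v = 3/2 over t∈[3/4,17/4] → v_max = 3/2
check: 3/2·(3/4+7/2) = 51/8 ✓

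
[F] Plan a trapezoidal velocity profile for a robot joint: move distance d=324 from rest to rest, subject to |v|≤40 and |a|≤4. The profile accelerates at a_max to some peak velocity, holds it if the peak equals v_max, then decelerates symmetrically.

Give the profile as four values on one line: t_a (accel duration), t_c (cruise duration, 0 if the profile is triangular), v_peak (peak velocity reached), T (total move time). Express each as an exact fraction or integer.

t_a=9 t_c=0 v_peak=36 T=18

v_max²/a_max = 40²/4 = 400
324 < 400 so t_c = 0
v_peak = √(324·4) = √1296 = 36
t_a = 36/4 = 9; t_c = 0
T = 2·9 = 18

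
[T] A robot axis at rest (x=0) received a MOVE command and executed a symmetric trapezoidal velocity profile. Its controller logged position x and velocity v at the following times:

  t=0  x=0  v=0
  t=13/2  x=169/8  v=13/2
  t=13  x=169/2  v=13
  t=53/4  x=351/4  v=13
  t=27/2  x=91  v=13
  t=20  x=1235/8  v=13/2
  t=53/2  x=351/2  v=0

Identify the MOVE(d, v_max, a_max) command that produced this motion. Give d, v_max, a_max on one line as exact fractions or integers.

d=351/2 v_max=13 a_max=1

final state: t=53/2, x=351/2, v=0 → d = 351/2
a_max = (13/2−0)/(13/2−0) = 1
max v = 13 over t∈[13,27/2] → v_max = 13
check: 13·(13+1/2) = 351/2 ✓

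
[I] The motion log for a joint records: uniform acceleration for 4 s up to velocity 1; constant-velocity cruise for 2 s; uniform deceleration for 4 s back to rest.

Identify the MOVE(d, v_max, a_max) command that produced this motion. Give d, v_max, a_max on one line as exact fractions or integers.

d=6 v_max=1 a_max=1/4

a_max = 1/4
d_a = ½·1·4 = 2; d_c = 1·2 = 2
d = 2·2 + 2 = 6
t_c = 2 > 0 ⇒ limit active, v_max = 1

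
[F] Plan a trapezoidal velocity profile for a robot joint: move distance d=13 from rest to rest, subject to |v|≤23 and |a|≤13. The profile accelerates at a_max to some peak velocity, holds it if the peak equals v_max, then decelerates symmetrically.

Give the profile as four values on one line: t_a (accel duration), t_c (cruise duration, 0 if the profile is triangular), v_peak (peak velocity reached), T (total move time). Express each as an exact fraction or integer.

(v_max)²/a_max = 23²/13 = 529/13
13 < 529/13 → triangular
v_peak = √(13·13) = √169 = 13
t_a = 13/13 = 1; t_c = 0
T = 2·1 = 2

t_a=1 t_c=0 v_peak=13 T=2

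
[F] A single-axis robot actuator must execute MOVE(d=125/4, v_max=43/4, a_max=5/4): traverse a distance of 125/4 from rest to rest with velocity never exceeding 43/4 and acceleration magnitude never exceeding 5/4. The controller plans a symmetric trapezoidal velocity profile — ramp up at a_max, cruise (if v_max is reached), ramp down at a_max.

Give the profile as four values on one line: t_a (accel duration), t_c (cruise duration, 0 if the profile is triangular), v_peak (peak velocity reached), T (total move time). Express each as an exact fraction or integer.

t_a=5 t_c=0 v_peak=25/4 T=10

v_max²/a_max = (43/4)²/(5/4) = 1849/20
125/4 < 1849/20 → triangular
v_peak = √(125/4·5/4) = √(625/16) = 25/4
t_a = (25/4)/(5/4) = 5; t_c = 0
T = 2·5 = 10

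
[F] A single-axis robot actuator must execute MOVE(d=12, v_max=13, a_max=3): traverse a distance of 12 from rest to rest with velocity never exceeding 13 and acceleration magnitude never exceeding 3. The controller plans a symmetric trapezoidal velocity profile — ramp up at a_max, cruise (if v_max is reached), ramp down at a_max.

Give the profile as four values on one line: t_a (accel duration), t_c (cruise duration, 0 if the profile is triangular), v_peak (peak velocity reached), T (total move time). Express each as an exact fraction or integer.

t_a=2 t_c=0 v_peak=6 T=4

v_max²/a_max = 13²/3 = 169/3
12 < 169/3 so t_c = 0
v_peak = √(12·3) = √36 = 6
t_a = 6/3 = 2; t_c = 0
T = 2·2 = 4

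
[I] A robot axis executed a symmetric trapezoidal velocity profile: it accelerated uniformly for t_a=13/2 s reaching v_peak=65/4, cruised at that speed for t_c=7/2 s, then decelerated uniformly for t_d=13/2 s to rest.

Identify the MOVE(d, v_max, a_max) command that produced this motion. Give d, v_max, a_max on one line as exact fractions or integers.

a_max = (65/4)/(13/2) = 5/2
d_a = ½·65/4·13/2 = 845/16; d_c = 65/4·7/2 = 455/8
d = 2·845/16 + 455/8 = 325/2
t_c = 7/2 > 0 so v_max = 65/4

d=325/2 v_max=65/4 a_max=5/2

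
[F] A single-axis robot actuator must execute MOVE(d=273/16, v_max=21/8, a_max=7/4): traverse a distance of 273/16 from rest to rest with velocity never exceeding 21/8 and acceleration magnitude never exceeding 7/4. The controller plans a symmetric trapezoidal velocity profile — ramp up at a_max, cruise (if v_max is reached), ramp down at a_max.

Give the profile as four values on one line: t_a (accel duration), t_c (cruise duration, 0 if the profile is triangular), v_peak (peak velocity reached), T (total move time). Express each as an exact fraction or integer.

vₘ²/aₘ = (21/8)²/(7/4) = 63/16
273/16 ≥ 63/16 so v_max reached
t_a = (21/8)/(7/4) = 3/2; v_peak = 21/8
d_cruise = 273/16 − 63/16 = 105/8; t_c = (105/8)/(21/8) = 5
T = 2·3/2 + 5 = 8

t_a=3/2 t_c=5 v_peak=21/8 T=8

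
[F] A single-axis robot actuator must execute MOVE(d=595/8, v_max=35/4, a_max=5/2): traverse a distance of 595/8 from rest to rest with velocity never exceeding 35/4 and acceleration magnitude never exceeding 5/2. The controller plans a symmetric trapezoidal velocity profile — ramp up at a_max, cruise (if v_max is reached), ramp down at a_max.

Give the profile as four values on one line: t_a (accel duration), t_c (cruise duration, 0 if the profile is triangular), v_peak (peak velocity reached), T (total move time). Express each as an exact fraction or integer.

t_a=7/2 t_c=5 v_peak=35/4 T=12

v_max²/a_max = (35/4)²/(5/2) = 245/8
595/8 ≥ 245/8 → trapezoidal
t_a = (35/4)/(5/2) = 7/2; v_peak = 35/4
d_cruise = 595/8 − 245/8 = 175/4; t_c = (175/4)/(35/4) = 5
T = 2·7/2 + 5 = 12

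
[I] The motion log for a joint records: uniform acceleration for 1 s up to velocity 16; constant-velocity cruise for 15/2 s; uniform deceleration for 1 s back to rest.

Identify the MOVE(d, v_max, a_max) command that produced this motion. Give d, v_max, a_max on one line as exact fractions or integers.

d=136 v_max=16 a_max=16

a_max = 16/1 = 16
d_a = ½·16·1 = 8; d_c = 16·15/2 = 120
d = 2·8 + 120 = 136
t_c = 15/2 > 0 ⇒ limit active, v_max = 16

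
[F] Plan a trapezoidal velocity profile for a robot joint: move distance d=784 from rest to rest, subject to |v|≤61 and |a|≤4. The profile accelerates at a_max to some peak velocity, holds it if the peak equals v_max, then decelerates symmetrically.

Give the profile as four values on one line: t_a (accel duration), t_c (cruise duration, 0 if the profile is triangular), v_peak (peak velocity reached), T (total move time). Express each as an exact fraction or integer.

t_a=14 t_c=0 v_peak=56 T=28

(v_max)²/a_max = 61²/4 = 3721/4
784 < 3721/4 → triangular
v_peak = √(784·4) = √3136 = 56
t_a = 56/4 = 14; t_c = 0
T = 2·14 = 28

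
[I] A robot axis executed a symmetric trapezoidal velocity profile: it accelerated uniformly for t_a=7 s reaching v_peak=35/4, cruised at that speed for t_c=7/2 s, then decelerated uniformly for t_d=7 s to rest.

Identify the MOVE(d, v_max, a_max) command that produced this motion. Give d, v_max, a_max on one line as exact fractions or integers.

a_max = (35/4)/7 = 5/4
d_a = ½·35/4·7 = 245/8; d_c = 35/4·7/2 = 245/8
d = 2·245/8 + 245/8 = 735/8
t_c = 7/2 > 0 ⇒ limit active, v_max = 35/4

d=735/8 v_max=35/4 a_max=5/4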